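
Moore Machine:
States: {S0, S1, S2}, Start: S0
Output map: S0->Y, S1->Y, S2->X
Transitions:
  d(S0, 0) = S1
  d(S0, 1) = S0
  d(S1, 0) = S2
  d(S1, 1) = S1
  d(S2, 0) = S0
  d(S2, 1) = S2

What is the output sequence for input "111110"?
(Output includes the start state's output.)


Start: S0 (output Y)
  --1--> S0 (output Y)
  --1--> S0 (output Y)
  --1--> S0 (output Y)
  --1--> S0 (output Y)
  --1--> S0 (output Y)
  --0--> S1 (output Y)

"YYYYYYY"


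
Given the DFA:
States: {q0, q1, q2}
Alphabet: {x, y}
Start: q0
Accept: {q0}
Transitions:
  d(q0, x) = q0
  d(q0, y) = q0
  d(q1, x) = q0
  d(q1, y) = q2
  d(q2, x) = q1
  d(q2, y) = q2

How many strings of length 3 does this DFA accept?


Enumerating all length-3 strings:
  "xxx" -> q0 [accept]
  "xxy" -> q0 [accept]
  "xyx" -> q0 [accept]
  "xyy" -> q0 [accept]
  "yxx" -> q0 [accept]
  "yxy" -> q0 [accept]
  "yyx" -> q0 [accept]
  "yyy" -> q0 [accept]

8 out of 8


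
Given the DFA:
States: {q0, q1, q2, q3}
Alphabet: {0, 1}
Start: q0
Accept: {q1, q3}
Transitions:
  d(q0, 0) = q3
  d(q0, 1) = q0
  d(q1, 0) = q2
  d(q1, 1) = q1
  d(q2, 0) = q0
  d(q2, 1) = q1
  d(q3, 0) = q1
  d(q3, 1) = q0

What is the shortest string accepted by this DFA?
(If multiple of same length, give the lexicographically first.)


BFS by string length (lex-first path to each state shown):
  len 0: q0<-""
  len 1: q0<-"1", q3<-"0"
Found accept state at length 1.

"0"


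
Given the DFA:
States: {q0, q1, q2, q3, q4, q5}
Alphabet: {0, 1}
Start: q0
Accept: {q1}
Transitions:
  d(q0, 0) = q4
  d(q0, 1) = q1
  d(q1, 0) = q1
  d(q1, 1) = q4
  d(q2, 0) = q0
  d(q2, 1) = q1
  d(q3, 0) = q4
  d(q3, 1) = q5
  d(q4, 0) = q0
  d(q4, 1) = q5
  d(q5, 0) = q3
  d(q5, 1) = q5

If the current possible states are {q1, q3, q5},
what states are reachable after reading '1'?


Apply transition on '1' from each current state:
  d(q1, 1) = q4
  d(q3, 1) = q5
  d(q5, 1) = q5

{q4, q5}


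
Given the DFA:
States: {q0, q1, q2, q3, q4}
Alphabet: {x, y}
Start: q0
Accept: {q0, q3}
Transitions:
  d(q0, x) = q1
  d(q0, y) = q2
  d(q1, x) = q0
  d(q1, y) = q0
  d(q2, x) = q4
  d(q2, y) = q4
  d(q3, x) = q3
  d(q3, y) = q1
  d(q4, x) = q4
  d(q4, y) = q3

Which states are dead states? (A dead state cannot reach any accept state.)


Forward reachability from each state:
  q0 -> reaches accept state q0 (live)
  q1 -> reaches accept state q0 (live)
  q2 -> reaches accept state q0 (live)
  q3 -> reaches accept state q0 (live)
  q4 -> reaches accept state q0 (live)

None (all states can reach an accept state)


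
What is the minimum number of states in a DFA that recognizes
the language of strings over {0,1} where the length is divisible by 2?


States track (length) mod 2.
Need 2 states: one per remainder 0..1; accept = remainder 0.

2


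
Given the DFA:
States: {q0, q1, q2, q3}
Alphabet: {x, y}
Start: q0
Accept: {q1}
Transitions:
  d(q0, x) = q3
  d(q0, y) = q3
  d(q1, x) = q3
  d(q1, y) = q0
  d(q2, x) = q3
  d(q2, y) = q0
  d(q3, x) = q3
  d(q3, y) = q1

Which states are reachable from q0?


BFS from q0:
  layer 0: {q0}
  layer 1: {q3}
  layer 2: {q1}

{q0, q1, q3}


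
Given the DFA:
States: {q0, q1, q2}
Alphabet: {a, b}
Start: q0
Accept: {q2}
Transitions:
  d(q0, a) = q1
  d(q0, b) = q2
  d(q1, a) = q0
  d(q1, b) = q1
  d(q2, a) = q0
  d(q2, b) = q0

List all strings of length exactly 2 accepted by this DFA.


All strings of length 2: 4 total
Accepted: 0

None


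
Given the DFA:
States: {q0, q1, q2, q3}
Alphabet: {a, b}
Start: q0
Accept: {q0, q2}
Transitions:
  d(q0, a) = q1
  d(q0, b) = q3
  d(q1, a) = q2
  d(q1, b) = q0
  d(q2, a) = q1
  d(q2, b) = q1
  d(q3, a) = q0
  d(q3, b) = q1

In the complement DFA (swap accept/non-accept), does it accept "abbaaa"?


Trace: q0 -> q1 -> q0 -> q3 -> q0 -> q1 -> q2
Final: q2
Original accept: {q0, q2}
Complement: q2 is in original accept

No, complement rejects (original accepts)


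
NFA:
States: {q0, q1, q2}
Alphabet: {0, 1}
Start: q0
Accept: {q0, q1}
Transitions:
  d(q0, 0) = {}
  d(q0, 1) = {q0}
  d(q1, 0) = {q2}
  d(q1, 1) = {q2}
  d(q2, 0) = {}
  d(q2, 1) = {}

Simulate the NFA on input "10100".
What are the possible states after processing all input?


Start: {q0}
  --1--> {q0}
  --0--> {}
  --1--> {}
  --0--> {}
  --0--> {}

{} (empty set, no valid transitions)


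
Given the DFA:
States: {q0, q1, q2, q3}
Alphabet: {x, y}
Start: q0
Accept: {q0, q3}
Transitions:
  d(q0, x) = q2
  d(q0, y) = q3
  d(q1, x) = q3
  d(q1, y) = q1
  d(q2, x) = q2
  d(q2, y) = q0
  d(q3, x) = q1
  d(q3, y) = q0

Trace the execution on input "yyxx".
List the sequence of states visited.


Input: yyxx
d(q0, y) = q3
d(q3, y) = q0
d(q0, x) = q2
d(q2, x) = q2


q0 -> q3 -> q0 -> q2 -> q2


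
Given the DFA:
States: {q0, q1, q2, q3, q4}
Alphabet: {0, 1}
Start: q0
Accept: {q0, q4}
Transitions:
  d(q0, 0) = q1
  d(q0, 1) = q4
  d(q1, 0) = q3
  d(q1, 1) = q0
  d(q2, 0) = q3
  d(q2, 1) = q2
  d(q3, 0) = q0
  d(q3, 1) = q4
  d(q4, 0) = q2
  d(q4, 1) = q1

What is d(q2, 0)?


Looking up transition d(q2, 0)

q3


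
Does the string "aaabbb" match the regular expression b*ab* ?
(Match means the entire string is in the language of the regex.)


|string| = 6; first = 'a'; last = 'b'

No, "aaabbb" does not match b*ab*


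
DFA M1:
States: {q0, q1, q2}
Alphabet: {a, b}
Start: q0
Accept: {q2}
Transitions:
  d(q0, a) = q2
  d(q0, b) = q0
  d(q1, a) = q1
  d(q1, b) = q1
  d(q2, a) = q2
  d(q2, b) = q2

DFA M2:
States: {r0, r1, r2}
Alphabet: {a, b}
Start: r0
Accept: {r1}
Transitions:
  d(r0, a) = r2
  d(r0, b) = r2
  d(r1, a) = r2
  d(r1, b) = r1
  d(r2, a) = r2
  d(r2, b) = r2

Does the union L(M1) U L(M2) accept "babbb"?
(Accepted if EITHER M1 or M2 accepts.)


M1: final=q2 accepted=True
M2: final=r2 accepted=False

Yes, union accepts


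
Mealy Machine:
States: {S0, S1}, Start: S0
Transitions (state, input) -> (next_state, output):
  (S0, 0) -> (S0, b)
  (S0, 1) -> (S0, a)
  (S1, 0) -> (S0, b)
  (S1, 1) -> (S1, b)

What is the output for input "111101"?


Step-by-step:
  (S0, 1) -> (S0, a)
  (S0, 1) -> (S0, a)
  (S0, 1) -> (S0, a)
  (S0, 1) -> (S0, a)
  (S0, 0) -> (S0, b)
  (S0, 1) -> (S0, a)

"aaaaba"


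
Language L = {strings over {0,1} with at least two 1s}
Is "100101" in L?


count('1') = 3

Yes, "100101" is in L


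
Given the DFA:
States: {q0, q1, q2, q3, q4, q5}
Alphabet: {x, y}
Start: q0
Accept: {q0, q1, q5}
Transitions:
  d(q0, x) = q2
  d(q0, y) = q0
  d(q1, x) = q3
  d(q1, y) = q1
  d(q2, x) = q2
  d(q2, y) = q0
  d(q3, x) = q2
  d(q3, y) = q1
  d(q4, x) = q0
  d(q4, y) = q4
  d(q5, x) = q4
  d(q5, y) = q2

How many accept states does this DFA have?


Accept states listed: {q0, q1, q5}
Counting: q0(1) q1(2) q5(3)

3


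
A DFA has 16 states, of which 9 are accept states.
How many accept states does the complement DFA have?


Complement swaps accept and non-accept states.
16 - 9 = 7

7


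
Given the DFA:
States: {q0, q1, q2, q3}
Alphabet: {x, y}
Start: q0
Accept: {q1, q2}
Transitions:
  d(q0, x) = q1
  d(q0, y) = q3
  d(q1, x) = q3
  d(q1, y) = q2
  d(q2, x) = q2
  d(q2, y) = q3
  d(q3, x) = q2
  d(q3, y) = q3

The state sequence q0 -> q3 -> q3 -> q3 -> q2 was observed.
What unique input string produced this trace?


Trace back each transition to find the symbol:
  q0 --[y]--> q3
  q3 --[y]--> q3
  q3 --[y]--> q3
  q3 --[x]--> q2

"yyyx"


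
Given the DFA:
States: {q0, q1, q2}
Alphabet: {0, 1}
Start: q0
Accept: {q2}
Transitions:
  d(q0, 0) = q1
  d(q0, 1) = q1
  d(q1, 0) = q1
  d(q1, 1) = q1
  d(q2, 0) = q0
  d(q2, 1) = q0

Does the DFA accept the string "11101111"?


Trace: q0 -> q1 -> q1 -> q1 -> q1 -> q1 -> q1 -> q1 -> q1
Final state: q1
Accept states: {q2}

No, rejected (final state q1 is not an accept state)


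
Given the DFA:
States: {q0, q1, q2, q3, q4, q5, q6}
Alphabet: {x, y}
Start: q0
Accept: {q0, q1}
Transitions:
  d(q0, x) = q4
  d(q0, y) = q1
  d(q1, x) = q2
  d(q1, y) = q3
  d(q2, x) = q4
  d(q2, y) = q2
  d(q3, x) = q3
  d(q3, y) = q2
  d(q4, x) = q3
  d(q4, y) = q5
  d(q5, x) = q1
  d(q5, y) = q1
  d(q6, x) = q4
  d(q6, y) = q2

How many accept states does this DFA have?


Accept states listed: {q0, q1}
Counting: q0(1) q1(2)

2


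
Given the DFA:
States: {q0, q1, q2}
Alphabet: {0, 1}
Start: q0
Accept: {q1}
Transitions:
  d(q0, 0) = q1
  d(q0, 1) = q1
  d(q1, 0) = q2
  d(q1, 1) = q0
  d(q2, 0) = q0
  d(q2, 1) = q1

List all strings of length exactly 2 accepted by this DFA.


All strings of length 2: 4 total
Accepted: 0

None


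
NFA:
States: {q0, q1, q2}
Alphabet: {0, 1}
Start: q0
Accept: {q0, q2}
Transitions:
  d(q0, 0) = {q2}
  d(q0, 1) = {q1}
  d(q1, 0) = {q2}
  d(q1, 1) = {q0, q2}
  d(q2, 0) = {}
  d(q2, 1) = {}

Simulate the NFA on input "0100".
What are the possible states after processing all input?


Start: {q0}
  --0--> {q2}
  --1--> {}
  --0--> {}
  --0--> {}

{} (empty set, no valid transitions)


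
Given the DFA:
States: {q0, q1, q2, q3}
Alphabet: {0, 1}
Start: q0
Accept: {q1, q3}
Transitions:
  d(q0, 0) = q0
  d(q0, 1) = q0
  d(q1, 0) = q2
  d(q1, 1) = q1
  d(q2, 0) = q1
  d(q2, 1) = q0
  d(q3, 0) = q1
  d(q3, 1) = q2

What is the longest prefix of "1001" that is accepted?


Run the DFA, marking each prefix where the state is accepting:
  "" -> q0 [reject]
  "1" -> q0 [reject]
  "10" -> q0 [reject]
  "100" -> q0 [reject]
  "1001" -> q0 [reject]

No prefix is accepted


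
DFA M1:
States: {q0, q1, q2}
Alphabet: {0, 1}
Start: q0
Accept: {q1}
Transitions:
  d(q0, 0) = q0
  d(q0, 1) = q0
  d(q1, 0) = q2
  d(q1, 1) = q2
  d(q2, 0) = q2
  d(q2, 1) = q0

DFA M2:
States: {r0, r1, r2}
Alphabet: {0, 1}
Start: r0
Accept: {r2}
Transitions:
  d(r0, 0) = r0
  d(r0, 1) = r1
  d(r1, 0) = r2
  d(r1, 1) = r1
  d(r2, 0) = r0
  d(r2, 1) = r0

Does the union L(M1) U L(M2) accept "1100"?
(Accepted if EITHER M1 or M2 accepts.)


M1: final=q0 accepted=False
M2: final=r0 accepted=False

No, union rejects (neither accepts)


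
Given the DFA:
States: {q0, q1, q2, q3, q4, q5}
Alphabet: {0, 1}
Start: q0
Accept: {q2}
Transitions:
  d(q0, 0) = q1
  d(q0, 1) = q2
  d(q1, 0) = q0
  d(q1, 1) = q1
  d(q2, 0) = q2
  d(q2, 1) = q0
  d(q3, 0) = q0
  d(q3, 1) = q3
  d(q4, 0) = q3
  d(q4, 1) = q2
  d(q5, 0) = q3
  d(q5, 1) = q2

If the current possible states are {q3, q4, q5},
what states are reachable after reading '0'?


Apply transition on '0' from each current state:
  d(q3, 0) = q0
  d(q4, 0) = q3
  d(q5, 0) = q3

{q0, q3}


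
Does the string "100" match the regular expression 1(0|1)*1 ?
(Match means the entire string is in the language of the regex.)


|string| = 3; first = '1'; last = '0'

No, "100" does not match 1(0|1)*1


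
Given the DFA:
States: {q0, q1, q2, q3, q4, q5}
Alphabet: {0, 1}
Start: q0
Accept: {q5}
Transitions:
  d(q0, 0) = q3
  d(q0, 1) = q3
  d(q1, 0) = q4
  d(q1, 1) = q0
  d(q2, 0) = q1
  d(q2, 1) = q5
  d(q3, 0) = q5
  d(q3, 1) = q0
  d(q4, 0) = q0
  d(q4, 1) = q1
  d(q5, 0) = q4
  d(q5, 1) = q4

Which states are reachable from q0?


BFS from q0:
  layer 0: {q0}
  layer 1: {q3}
  layer 2: {q5}
  layer 3: {q4}
  layer 4: {q1}

{q0, q1, q3, q4, q5}


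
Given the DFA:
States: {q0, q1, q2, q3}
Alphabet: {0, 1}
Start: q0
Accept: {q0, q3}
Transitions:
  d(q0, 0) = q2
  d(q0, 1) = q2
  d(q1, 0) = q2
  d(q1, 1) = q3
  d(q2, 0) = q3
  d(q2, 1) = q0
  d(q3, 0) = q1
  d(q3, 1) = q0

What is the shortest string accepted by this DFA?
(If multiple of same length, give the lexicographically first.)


BFS by string length (lex-first path to each state shown):
  len 0: q0<-""
Found accept state at length 0.

"" (empty string)


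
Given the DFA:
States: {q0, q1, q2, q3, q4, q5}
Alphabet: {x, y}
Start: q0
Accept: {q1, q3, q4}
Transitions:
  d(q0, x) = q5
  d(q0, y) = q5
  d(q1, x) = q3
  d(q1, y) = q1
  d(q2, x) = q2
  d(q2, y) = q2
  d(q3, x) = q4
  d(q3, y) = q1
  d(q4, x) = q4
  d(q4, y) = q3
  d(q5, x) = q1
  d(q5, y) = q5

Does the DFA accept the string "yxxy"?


Trace: q0 -> q5 -> q1 -> q3 -> q1
Final state: q1
Accept states: {q1, q3, q4}

Yes, accepted (final state q1 is an accept state)


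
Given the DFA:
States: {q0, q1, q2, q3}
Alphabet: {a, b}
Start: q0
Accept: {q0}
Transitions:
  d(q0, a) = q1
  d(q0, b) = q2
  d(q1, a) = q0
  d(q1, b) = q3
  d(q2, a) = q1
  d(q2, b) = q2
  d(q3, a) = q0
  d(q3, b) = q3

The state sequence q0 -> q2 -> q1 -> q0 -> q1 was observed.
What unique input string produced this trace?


Trace back each transition to find the symbol:
  q0 --[b]--> q2
  q2 --[a]--> q1
  q1 --[a]--> q0
  q0 --[a]--> q1

"baaa"


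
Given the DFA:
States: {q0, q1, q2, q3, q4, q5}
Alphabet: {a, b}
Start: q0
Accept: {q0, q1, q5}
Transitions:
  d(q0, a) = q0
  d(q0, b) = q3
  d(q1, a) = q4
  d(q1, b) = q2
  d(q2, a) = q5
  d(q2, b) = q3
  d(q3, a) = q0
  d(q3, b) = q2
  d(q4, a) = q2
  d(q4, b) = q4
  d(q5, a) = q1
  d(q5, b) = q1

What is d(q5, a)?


Looking up transition d(q5, a)

q1


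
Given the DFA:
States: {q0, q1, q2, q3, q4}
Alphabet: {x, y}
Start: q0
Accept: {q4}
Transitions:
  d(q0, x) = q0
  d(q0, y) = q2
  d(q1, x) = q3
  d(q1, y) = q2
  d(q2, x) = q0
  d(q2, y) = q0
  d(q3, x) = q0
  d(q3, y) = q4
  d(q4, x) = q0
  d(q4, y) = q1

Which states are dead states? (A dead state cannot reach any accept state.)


Forward reachability from each state:
  q0 -> reaches {q0, q2}, no accept state (dead)
  q1 -> reaches accept state q4 (live)
  q2 -> reaches {q0, q2}, no accept state (dead)
  q3 -> reaches accept state q4 (live)
  q4 -> reaches accept state q4 (live)

{q0, q2}


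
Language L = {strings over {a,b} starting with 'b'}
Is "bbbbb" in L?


first symbol = 'b'

Yes, "bbbbb" is in L


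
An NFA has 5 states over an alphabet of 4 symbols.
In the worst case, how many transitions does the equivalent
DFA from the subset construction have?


Subset construction: one DFA state per subset of NFA states = 2^5 = 32 states.
Each DFA state has 4 outgoing transitions: 32 * 4 = 128

128


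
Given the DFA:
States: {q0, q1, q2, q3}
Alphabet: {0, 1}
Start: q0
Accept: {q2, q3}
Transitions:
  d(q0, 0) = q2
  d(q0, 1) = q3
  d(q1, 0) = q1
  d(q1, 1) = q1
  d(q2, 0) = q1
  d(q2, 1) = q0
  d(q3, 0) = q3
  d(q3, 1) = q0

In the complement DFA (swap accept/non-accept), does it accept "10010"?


Trace: q0 -> q3 -> q3 -> q3 -> q0 -> q2
Final: q2
Original accept: {q2, q3}
Complement: q2 is in original accept

No, complement rejects (original accepts)


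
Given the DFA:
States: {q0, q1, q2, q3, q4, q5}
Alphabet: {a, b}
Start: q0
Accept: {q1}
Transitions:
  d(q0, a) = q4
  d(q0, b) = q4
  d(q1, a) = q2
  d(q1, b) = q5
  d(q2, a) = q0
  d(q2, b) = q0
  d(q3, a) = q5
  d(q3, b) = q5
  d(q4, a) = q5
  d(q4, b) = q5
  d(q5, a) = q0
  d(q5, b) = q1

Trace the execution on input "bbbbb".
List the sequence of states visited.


Input: bbbbb
d(q0, b) = q4
d(q4, b) = q5
d(q5, b) = q1
d(q1, b) = q5
d(q5, b) = q1


q0 -> q4 -> q5 -> q1 -> q5 -> q1


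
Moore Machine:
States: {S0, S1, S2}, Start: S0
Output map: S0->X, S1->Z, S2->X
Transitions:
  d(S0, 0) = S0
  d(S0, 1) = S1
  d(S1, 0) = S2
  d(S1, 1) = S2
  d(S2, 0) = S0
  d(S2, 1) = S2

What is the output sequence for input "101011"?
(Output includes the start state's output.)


Start: S0 (output X)
  --1--> S1 (output Z)
  --0--> S2 (output X)
  --1--> S2 (output X)
  --0--> S0 (output X)
  --1--> S1 (output Z)
  --1--> S2 (output X)

"XZXXXZX"


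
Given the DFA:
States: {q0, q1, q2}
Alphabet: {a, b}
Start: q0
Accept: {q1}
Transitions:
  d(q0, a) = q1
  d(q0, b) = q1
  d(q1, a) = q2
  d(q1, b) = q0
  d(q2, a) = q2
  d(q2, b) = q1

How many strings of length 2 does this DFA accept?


Enumerating all length-2 strings:
  "aa" -> q2 [reject]
  "ab" -> q0 [reject]
  "ba" -> q2 [reject]
  "bb" -> q0 [reject]

0 out of 4


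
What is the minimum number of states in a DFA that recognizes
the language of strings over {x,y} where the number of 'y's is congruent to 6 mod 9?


States track (count of 'y') mod 9.
Need 9 states: one per remainder 0..8; accept = remainder 6.

9


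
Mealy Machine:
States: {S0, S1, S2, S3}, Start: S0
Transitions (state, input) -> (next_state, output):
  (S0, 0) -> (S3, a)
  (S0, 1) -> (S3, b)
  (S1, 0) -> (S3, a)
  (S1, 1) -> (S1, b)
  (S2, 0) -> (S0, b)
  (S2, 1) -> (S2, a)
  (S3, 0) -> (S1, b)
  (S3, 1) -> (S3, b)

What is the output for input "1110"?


Step-by-step:
  (S0, 1) -> (S3, b)
  (S3, 1) -> (S3, b)
  (S3, 1) -> (S3, b)
  (S3, 0) -> (S1, b)

"bbbb"


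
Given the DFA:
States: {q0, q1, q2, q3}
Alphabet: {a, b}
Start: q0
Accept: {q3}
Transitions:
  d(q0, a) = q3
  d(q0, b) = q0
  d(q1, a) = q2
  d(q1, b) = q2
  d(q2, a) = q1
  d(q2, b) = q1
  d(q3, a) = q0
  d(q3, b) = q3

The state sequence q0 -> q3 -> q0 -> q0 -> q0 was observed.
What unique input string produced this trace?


Trace back each transition to find the symbol:
  q0 --[a]--> q3
  q3 --[a]--> q0
  q0 --[b]--> q0
  q0 --[b]--> q0

"aabb"


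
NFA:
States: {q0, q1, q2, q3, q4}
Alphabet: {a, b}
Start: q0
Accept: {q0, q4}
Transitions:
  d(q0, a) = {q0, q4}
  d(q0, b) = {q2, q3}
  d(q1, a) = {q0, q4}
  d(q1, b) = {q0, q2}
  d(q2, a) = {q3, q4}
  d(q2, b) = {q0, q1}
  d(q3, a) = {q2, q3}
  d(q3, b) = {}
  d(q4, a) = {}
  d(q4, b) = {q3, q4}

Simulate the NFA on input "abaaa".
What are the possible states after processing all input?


Start: {q0}
  --a--> {q0, q4}
  --b--> {q2, q3, q4}
  --a--> {q2, q3, q4}
  --a--> {q2, q3, q4}
  --a--> {q2, q3, q4}

{q2, q3, q4}


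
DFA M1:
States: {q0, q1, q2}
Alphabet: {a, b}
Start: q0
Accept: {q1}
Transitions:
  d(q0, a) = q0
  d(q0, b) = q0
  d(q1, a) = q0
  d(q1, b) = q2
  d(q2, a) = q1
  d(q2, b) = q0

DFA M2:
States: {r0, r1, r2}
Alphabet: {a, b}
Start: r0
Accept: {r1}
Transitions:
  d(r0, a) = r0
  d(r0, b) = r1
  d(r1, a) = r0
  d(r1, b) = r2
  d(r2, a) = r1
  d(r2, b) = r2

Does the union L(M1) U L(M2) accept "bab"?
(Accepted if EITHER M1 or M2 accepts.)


M1: final=q0 accepted=False
M2: final=r1 accepted=True

Yes, union accepts


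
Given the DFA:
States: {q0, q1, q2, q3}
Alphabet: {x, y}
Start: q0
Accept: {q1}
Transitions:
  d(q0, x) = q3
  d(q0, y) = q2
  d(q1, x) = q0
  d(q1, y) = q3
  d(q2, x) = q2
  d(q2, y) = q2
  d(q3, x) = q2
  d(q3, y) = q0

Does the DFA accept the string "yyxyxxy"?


Trace: q0 -> q2 -> q2 -> q2 -> q2 -> q2 -> q2 -> q2
Final state: q2
Accept states: {q1}

No, rejected (final state q2 is not an accept state)


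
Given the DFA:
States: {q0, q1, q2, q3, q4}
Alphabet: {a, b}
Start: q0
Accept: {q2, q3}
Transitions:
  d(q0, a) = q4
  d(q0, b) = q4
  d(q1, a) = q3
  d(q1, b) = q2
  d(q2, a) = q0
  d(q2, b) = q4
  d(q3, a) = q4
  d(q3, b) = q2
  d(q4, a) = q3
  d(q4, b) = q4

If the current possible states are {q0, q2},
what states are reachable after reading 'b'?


Apply transition on 'b' from each current state:
  d(q0, b) = q4
  d(q2, b) = q4

{q4}


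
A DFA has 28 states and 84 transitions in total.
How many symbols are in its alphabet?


Each state has exactly one transition per symbol.
|alphabet| = transitions / states = 84 / 28 = 3

3


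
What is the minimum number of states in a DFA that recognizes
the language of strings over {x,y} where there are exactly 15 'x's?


States: count = 0, 1, ..., 15 (that's 16 states), plus a dead state for count > 15.
Total: 16 + 1 = 17. Accept = count-15 state.

17


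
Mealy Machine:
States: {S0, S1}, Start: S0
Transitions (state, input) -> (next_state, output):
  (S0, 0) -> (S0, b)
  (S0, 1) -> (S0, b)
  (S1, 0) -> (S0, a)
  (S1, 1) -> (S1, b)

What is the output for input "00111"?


Step-by-step:
  (S0, 0) -> (S0, b)
  (S0, 0) -> (S0, b)
  (S0, 1) -> (S0, b)
  (S0, 1) -> (S0, b)
  (S0, 1) -> (S0, b)

"bbbbb"


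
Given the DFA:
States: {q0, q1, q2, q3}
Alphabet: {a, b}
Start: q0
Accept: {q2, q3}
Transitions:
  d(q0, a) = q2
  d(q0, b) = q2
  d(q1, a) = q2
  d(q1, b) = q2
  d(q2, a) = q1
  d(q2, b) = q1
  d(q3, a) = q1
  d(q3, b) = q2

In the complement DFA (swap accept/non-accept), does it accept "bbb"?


Trace: q0 -> q2 -> q1 -> q2
Final: q2
Original accept: {q2, q3}
Complement: q2 is in original accept

No, complement rejects (original accepts)


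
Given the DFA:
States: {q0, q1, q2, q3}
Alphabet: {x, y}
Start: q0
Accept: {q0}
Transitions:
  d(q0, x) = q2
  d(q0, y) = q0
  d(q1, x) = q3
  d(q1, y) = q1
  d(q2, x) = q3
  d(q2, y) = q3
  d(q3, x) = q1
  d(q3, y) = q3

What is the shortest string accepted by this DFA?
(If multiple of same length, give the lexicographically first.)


BFS by string length (lex-first path to each state shown):
  len 0: q0<-""
Found accept state at length 0.

"" (empty string)


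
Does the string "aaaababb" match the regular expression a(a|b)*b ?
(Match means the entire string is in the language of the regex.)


|string| = 8; first = 'a'; last = 'b'

Yes, "aaaababb" matches a(a|b)*b


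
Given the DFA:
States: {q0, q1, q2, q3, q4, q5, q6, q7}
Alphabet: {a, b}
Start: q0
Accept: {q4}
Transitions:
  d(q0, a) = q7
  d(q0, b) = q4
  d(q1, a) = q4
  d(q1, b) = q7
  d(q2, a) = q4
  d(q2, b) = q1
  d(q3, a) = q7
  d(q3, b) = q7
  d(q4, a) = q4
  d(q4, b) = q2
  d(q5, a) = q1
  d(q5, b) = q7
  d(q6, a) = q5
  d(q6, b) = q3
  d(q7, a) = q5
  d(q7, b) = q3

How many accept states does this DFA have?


Accept states listed: {q4}
Counting: q4(1)

1


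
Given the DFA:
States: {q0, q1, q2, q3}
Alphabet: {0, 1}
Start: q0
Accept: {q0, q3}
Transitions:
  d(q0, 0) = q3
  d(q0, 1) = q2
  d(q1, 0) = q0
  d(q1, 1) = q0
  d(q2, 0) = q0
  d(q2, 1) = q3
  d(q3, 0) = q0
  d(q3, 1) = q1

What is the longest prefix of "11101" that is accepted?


Run the DFA, marking each prefix where the state is accepting:
  "" -> q0 [accept]
  "1" -> q2 [reject]
  "11" -> q3 [accept]
  "111" -> q1 [reject]
  "1110" -> q0 [accept]
  "11101" -> q2 [reject]

"1110"


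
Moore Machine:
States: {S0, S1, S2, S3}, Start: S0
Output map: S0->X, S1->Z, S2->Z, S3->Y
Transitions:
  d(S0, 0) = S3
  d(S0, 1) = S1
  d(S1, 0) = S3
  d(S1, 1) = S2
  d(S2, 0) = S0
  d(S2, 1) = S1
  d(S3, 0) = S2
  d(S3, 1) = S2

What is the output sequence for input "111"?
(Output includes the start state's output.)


Start: S0 (output X)
  --1--> S1 (output Z)
  --1--> S2 (output Z)
  --1--> S1 (output Z)

"XZZZ"


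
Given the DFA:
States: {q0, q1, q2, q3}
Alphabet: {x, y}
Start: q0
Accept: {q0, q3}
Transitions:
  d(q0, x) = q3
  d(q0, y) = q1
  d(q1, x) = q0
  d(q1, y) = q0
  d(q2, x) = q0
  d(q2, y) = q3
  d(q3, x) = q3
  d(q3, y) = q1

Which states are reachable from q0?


BFS from q0:
  layer 0: {q0}
  layer 1: {q1, q3}

{q0, q1, q3}


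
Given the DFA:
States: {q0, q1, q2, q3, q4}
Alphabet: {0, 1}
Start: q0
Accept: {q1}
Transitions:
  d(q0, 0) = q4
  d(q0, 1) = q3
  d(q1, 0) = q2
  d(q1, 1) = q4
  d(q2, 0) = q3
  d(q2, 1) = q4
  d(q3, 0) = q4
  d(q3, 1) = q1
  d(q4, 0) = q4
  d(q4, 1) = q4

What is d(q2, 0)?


Looking up transition d(q2, 0)

q3


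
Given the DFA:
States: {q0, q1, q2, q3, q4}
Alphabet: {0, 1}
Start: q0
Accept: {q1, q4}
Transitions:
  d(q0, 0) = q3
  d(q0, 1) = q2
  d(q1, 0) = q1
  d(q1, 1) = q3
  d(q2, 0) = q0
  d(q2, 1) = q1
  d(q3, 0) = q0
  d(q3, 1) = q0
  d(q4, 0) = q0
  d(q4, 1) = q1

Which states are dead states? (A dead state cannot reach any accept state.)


Forward reachability from each state:
  q0 -> reaches accept state q1 (live)
  q1 -> reaches accept state q1 (live)
  q2 -> reaches accept state q1 (live)
  q3 -> reaches accept state q1 (live)
  q4 -> reaches accept state q1 (live)

None (all states can reach an accept state)


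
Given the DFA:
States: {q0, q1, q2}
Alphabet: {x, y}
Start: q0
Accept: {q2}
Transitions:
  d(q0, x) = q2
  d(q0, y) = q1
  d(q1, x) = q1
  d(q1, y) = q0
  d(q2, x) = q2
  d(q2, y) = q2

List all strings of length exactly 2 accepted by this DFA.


All strings of length 2: 4 total
Accepted: 2

"xx", "xy"


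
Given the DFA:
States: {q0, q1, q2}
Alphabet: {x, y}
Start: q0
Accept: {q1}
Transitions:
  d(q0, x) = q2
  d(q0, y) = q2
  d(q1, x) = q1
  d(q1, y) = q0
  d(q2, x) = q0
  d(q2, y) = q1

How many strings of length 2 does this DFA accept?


Enumerating all length-2 strings:
  "xx" -> q0 [reject]
  "xy" -> q1 [accept]
  "yx" -> q0 [reject]
  "yy" -> q1 [accept]

2 out of 4


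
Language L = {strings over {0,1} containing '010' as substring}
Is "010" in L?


'010' occurs at index 0

Yes, "010" is in L


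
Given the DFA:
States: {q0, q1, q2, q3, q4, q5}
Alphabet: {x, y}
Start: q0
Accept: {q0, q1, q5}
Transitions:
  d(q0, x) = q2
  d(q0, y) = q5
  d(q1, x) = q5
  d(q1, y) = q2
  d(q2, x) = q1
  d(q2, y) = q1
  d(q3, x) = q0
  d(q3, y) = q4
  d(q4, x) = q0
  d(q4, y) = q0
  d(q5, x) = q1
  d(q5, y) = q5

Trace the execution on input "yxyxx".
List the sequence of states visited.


Input: yxyxx
d(q0, y) = q5
d(q5, x) = q1
d(q1, y) = q2
d(q2, x) = q1
d(q1, x) = q5


q0 -> q5 -> q1 -> q2 -> q1 -> q5


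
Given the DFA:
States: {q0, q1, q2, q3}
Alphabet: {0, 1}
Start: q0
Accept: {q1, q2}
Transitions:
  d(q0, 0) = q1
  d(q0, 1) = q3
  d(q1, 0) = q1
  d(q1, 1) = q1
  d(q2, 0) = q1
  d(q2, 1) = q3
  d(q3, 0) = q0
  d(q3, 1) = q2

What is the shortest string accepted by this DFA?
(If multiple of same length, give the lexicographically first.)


BFS by string length (lex-first path to each state shown):
  len 0: q0<-""
  len 1: q1<-"0", q3<-"1"
Found accept state at length 1.

"0"


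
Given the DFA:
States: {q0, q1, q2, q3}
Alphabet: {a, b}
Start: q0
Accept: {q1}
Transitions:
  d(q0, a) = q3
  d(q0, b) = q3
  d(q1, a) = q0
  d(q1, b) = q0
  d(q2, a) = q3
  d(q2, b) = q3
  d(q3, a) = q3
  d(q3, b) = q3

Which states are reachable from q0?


BFS from q0:
  layer 0: {q0}
  layer 1: {q3}

{q0, q3}


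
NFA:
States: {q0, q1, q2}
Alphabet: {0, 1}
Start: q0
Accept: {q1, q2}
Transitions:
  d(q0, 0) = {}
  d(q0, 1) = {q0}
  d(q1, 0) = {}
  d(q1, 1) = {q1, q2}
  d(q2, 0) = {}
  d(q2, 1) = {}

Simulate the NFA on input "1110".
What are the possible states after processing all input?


Start: {q0}
  --1--> {q0}
  --1--> {q0}
  --1--> {q0}
  --0--> {}

{} (empty set, no valid transitions)


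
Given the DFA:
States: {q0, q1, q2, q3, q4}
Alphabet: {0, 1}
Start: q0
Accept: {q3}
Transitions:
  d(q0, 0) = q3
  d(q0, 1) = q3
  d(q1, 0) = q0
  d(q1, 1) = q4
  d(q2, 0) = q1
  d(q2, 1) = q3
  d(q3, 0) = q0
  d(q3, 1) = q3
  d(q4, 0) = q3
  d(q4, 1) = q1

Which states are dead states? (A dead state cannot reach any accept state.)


Forward reachability from each state:
  q0 -> reaches accept state q3 (live)
  q1 -> reaches accept state q3 (live)
  q2 -> reaches accept state q3 (live)
  q3 -> reaches accept state q3 (live)
  q4 -> reaches accept state q3 (live)

None (all states can reach an accept state)


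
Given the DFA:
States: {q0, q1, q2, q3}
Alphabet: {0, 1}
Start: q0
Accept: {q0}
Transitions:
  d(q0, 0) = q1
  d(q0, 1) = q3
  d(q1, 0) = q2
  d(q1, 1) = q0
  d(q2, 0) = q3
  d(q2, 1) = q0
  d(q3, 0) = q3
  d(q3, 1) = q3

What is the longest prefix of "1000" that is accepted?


Run the DFA, marking each prefix where the state is accepting:
  "" -> q0 [accept]
  "1" -> q3 [reject]
  "10" -> q3 [reject]
  "100" -> q3 [reject]
  "1000" -> q3 [reject]

""


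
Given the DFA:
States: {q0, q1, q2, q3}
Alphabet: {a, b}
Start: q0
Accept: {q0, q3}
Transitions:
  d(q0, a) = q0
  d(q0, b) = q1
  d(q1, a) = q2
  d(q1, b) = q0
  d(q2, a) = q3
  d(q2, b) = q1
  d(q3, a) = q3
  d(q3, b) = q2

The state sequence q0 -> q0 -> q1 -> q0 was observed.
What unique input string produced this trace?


Trace back each transition to find the symbol:
  q0 --[a]--> q0
  q0 --[b]--> q1
  q1 --[b]--> q0

"abb"


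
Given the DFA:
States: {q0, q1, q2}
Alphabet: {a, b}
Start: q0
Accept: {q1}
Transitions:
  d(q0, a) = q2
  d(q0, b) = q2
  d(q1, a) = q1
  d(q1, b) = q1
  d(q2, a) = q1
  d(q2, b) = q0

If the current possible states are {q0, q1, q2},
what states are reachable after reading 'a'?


Apply transition on 'a' from each current state:
  d(q0, a) = q2
  d(q1, a) = q1
  d(q2, a) = q1

{q1, q2}


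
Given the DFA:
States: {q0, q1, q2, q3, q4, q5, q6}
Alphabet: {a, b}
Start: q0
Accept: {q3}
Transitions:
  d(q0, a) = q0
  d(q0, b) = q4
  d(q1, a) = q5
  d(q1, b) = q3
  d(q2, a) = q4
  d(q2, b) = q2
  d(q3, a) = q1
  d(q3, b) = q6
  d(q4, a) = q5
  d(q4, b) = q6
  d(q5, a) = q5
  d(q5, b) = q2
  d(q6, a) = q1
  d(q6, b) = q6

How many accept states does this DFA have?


Accept states listed: {q3}
Counting: q3(1)

1


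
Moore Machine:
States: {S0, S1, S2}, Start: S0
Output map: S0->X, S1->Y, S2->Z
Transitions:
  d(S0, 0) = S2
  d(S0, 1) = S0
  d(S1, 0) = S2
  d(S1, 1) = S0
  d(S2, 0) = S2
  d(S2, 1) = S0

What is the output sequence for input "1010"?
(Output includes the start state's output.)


Start: S0 (output X)
  --1--> S0 (output X)
  --0--> S2 (output Z)
  --1--> S0 (output X)
  --0--> S2 (output Z)

"XXZXZ"


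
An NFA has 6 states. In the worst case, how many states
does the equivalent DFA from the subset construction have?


Subset construction: one DFA state per subset of NFA states.
2^6 = 64

64


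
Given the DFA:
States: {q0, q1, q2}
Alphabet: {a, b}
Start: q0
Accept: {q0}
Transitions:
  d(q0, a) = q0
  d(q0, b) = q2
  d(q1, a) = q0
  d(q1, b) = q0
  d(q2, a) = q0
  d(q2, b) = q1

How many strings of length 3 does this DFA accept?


Enumerating all length-3 strings:
  "aaa" -> q0 [accept]
  "aab" -> q2 [reject]
  "aba" -> q0 [accept]
  "abb" -> q1 [reject]
  "baa" -> q0 [accept]
  "bab" -> q2 [reject]
  "bba" -> q0 [accept]
  "bbb" -> q0 [accept]

5 out of 8


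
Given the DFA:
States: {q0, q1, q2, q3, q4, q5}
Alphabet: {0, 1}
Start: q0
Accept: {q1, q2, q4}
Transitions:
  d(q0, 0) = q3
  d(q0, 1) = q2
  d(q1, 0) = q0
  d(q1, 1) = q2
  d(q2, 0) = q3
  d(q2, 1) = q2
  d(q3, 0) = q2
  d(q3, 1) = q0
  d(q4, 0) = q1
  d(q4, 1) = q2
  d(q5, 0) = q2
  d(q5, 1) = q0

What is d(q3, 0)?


Looking up transition d(q3, 0)

q2


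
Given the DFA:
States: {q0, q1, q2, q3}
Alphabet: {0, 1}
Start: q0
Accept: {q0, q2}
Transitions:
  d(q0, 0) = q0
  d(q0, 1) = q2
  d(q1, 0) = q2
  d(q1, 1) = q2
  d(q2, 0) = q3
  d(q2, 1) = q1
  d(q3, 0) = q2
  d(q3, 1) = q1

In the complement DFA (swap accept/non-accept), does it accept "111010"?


Trace: q0 -> q2 -> q1 -> q2 -> q3 -> q1 -> q2
Final: q2
Original accept: {q0, q2}
Complement: q2 is in original accept

No, complement rejects (original accepts)


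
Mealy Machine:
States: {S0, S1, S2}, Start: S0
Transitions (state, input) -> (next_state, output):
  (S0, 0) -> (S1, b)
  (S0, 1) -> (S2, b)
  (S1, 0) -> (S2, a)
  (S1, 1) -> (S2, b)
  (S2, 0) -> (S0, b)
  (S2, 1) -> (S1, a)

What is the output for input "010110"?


Step-by-step:
  (S0, 0) -> (S1, b)
  (S1, 1) -> (S2, b)
  (S2, 0) -> (S0, b)
  (S0, 1) -> (S2, b)
  (S2, 1) -> (S1, a)
  (S1, 0) -> (S2, a)

"bbbbaa"


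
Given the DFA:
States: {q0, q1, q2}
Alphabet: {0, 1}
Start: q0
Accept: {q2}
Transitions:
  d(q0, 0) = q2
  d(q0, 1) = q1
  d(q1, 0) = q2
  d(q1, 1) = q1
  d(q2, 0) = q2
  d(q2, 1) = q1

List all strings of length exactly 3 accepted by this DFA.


All strings of length 3: 8 total
Accepted: 4

"000", "010", "100", "110"


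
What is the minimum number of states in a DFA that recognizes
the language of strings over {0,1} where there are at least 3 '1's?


States: count = 0, 1, ..., 2, and a final '>= 3' state.
Total: 3 + 1 = 4. Accept = '>= 3' state.

4


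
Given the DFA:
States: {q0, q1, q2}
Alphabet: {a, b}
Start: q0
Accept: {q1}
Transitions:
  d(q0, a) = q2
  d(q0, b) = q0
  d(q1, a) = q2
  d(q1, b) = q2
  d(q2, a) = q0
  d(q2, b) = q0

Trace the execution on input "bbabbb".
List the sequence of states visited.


Input: bbabbb
d(q0, b) = q0
d(q0, b) = q0
d(q0, a) = q2
d(q2, b) = q0
d(q0, b) = q0
d(q0, b) = q0


q0 -> q0 -> q0 -> q2 -> q0 -> q0 -> q0


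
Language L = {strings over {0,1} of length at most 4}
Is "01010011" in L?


length = 8

No, "01010011" is not in L


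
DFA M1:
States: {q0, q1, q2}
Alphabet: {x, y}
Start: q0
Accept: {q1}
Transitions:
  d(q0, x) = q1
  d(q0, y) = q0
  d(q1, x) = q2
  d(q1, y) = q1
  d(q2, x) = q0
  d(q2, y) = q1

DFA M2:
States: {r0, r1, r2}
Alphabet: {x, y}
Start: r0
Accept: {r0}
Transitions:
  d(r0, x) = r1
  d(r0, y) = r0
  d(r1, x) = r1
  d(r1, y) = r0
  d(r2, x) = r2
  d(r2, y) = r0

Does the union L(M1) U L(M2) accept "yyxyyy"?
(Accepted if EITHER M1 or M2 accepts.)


M1: final=q1 accepted=True
M2: final=r0 accepted=True

Yes, union accepts


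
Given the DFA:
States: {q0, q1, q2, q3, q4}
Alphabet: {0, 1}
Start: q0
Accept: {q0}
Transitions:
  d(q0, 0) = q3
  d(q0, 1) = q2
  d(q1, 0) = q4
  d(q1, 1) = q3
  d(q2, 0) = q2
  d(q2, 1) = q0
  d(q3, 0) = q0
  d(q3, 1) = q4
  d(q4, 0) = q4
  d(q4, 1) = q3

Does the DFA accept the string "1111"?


Trace: q0 -> q2 -> q0 -> q2 -> q0
Final state: q0
Accept states: {q0}

Yes, accepted (final state q0 is an accept state)


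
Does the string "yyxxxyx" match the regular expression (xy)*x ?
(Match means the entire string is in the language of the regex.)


|string| = 7; first = 'y'; last = 'x'

No, "yyxxxyx" does not match (xy)*x


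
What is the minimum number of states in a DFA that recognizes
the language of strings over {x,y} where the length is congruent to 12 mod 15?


States track (length) mod 15.
Need 15 states: one per remainder 0..14; accept = remainder 12.

15


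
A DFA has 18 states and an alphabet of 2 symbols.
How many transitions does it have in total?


Each state has exactly one transition per symbol.
18 * 2 = 36

36


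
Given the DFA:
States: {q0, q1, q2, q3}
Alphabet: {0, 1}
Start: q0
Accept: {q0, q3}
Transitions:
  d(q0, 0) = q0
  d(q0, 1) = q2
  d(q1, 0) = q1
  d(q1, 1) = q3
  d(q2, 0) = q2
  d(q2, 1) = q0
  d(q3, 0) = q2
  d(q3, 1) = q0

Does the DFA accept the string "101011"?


Trace: q0 -> q2 -> q2 -> q0 -> q0 -> q2 -> q0
Final state: q0
Accept states: {q0, q3}

Yes, accepted (final state q0 is an accept state)


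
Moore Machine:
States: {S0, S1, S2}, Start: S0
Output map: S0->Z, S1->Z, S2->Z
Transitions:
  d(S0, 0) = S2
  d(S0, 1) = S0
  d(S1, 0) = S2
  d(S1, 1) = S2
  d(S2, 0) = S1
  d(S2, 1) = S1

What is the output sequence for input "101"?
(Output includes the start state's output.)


Start: S0 (output Z)
  --1--> S0 (output Z)
  --0--> S2 (output Z)
  --1--> S1 (output Z)

"ZZZZ"


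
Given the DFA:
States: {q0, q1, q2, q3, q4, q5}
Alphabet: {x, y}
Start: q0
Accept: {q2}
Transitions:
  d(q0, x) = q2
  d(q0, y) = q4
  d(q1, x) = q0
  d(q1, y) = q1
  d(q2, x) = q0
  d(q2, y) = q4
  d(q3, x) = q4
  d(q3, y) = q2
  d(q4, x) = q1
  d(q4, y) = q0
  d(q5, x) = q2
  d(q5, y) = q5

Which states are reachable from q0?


BFS from q0:
  layer 0: {q0}
  layer 1: {q2, q4}
  layer 2: {q1}

{q0, q1, q2, q4}


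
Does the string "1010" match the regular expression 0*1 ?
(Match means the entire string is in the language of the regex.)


|string| = 4; first = '1'; last = '0'

No, "1010" does not match 0*1


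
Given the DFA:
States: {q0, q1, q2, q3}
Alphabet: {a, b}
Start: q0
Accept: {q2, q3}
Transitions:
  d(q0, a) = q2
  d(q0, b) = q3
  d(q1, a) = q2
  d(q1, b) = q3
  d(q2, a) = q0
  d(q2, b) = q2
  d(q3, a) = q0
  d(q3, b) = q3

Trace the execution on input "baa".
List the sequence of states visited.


Input: baa
d(q0, b) = q3
d(q3, a) = q0
d(q0, a) = q2


q0 -> q3 -> q0 -> q2


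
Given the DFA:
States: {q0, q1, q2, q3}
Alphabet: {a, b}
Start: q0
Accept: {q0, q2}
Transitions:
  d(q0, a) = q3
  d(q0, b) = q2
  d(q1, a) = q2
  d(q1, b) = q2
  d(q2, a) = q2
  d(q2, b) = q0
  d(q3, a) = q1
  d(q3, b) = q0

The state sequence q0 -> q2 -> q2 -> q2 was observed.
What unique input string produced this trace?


Trace back each transition to find the symbol:
  q0 --[b]--> q2
  q2 --[a]--> q2
  q2 --[a]--> q2

"baa"


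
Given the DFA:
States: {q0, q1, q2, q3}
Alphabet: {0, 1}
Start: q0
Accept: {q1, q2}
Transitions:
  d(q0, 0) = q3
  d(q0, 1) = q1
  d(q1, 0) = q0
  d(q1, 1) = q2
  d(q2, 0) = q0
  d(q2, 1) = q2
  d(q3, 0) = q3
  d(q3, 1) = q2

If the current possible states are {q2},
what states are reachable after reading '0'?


Apply transition on '0' from each current state:
  d(q2, 0) = q0

{q0}


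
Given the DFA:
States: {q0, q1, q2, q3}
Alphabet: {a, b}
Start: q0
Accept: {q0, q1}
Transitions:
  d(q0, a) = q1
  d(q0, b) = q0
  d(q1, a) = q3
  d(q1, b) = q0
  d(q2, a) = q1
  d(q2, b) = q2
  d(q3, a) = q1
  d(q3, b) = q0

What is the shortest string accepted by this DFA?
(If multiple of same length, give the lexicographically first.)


BFS by string length (lex-first path to each state shown):
  len 0: q0<-""
Found accept state at length 0.

"" (empty string)


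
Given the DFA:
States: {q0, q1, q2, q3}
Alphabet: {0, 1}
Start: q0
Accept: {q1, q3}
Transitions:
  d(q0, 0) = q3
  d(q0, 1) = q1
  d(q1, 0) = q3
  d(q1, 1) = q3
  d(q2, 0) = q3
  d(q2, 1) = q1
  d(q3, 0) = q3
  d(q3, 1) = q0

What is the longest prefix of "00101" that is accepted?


Run the DFA, marking each prefix where the state is accepting:
  "" -> q0 [reject]
  "0" -> q3 [accept]
  "00" -> q3 [accept]
  "001" -> q0 [reject]
  "0010" -> q3 [accept]
  "00101" -> q0 [reject]

"0010"


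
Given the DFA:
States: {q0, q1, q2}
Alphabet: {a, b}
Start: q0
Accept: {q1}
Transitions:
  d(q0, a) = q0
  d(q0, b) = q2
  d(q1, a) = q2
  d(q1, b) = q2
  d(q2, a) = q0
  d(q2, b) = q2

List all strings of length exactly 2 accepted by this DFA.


All strings of length 2: 4 total
Accepted: 0

None


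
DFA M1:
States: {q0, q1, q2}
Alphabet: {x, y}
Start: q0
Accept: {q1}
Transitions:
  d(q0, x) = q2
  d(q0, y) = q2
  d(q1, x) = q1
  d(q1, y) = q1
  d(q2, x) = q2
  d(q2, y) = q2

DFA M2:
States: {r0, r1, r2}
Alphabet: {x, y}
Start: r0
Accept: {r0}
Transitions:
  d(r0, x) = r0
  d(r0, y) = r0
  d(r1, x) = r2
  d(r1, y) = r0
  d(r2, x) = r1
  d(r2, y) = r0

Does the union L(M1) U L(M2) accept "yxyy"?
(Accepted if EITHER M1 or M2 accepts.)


M1: final=q2 accepted=False
M2: final=r0 accepted=True

Yes, union accepts


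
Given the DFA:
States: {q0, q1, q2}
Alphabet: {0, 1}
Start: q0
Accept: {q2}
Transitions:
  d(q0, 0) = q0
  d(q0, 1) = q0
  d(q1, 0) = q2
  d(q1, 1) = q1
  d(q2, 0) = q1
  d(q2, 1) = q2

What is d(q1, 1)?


Looking up transition d(q1, 1)

q1


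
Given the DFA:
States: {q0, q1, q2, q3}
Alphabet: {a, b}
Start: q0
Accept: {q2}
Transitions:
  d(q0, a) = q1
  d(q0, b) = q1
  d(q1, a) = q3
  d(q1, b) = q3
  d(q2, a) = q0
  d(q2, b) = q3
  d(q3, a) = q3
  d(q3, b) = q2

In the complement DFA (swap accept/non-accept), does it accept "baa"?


Trace: q0 -> q1 -> q3 -> q3
Final: q3
Original accept: {q2}
Complement: q3 is not in original accept

Yes, complement accepts (original rejects)


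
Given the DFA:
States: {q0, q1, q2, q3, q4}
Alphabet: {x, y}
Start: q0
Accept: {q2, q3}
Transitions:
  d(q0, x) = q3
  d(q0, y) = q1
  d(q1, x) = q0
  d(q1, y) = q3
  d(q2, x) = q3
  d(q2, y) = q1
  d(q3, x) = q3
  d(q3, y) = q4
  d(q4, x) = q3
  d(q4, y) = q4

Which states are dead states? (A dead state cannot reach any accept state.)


Forward reachability from each state:
  q0 -> reaches accept state q3 (live)
  q1 -> reaches accept state q3 (live)
  q2 -> reaches accept state q2 (live)
  q3 -> reaches accept state q3 (live)
  q4 -> reaches accept state q3 (live)

None (all states can reach an accept state)


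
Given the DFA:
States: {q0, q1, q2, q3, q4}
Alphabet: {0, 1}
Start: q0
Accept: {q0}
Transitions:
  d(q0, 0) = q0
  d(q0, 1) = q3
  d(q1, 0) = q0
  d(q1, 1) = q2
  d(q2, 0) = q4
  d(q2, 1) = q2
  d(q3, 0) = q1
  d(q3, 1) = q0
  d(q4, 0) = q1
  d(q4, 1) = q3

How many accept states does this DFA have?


Accept states listed: {q0}
Counting: q0(1)

1


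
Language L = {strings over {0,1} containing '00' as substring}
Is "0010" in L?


'00' occurs at index 0

Yes, "0010" is in L


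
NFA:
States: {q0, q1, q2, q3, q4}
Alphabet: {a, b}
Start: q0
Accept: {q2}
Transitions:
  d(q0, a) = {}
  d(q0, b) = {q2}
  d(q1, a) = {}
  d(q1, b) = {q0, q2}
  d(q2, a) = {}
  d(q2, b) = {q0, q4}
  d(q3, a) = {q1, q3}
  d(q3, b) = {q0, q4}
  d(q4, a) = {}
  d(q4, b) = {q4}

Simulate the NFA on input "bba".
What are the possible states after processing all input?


Start: {q0}
  --b--> {q2}
  --b--> {q0, q4}
  --a--> {}

{} (empty set, no valid transitions)
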